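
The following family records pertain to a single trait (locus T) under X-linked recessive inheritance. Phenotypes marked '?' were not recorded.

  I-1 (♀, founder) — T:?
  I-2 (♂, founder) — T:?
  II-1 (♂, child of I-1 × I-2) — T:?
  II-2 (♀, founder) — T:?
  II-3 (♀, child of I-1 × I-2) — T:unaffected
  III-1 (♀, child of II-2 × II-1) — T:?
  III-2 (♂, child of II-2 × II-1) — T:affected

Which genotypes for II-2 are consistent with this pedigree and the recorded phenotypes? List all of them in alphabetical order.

II-2 ∈ {X^TX^t, X^tX^t}

T/I-1 ? ·: X^TX^T|X^TX^t|X^tX^t
T/I-2 ? ·: X^TY|X^tY
T/II-1 ? I-1×I-2: X^TY|X^tY
T/II-2 ? ·: X^TX^t|X^tX^t
T/II-3 un I-1×I-2: X^TX^T|X^TX^t
T/III-1 ? II-2×II-1: X^TX^T|X^TX^t|X^tX^t
T/III-2 aff II-2×II-1: X^tY
⇒ T over [I-1,I-2,II-1,II-2,II-3,III-1,III-2]: 27 consistent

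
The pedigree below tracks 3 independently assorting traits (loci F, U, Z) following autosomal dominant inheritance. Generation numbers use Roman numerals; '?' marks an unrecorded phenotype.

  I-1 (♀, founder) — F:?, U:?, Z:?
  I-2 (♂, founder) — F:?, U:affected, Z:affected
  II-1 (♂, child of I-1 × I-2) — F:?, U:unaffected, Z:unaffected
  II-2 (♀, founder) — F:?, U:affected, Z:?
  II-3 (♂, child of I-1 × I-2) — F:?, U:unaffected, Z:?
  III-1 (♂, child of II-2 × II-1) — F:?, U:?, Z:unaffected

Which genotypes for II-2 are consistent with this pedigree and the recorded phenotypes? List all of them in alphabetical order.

II-2 ∈ {FF UU Zz, FF UU zz, FF Uu Zz, FF Uu zz, Ff UU Zz, Ff UU zz, Ff Uu Zz, Ff Uu zz, ff UU Zz, ff UU zz, ff Uu Zz, ff Uu zz}

F/I-1 ? ·: ff|Ff|FF
F/I-2 ? ·: ff|Ff|FF
F/II-1 ? I-1×I-2: ff|Ff|FF
F/II-2 ? ·: ff|Ff|FF
F/II-3 ? I-1×I-2: ff|Ff|FF
F/III-1 ? II-2×II-1: ff|Ff|FF
⇒ F over [I-1,I-2,II-1,II-2,II-3,III-1]: 155 consistent
U/I-1 ? ·: uu|Uu
U/I-2 aff ·: Uu
U/II-1 un I-1×I-2: uu
U/II-2 aff ·: Uu|UU
U/II-3 un I-1×I-2: uu
U/III-1 ? II-2×II-1: uu|Uu
⇒ U over [I-1,I-2,II-1,II-2,II-3,III-1]: 6 consistent
Z/I-1 ? ·: zz|Zz
Z/I-2 aff ·: Zz
Z/II-1 un I-1×I-2: zz
Z/II-2 ? ·: zz|Zz
Z/II-3 ? I-1×I-2: zz|Zz|ZZ
Z/III-1 un II-2×II-1: zz
⇒ Z over [I-1,I-2,II-1,II-2,II-3,III-1]: 10 consistent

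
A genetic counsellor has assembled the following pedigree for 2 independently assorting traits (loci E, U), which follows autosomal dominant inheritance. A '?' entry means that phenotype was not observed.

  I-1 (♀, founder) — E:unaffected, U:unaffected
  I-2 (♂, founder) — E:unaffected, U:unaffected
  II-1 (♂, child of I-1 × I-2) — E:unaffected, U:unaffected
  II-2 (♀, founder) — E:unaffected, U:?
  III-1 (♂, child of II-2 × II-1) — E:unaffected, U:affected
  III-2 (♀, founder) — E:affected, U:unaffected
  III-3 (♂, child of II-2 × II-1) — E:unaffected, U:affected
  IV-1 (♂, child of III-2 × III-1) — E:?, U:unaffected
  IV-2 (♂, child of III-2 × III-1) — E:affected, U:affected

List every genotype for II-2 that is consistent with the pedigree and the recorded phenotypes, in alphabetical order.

E/I-1 un ·: ee
E/I-2 un ·: ee
E/II-1 un I-1×I-2: ee
E/II-2 un ·: ee
E/III-1 un II-2×II-1: ee
E/III-2 aff ·: Ee|EE
E/III-3 un II-2×II-1: ee
E/IV-1 ? III-2×III-1: ee|Ee
E/IV-2 aff III-2×III-1: Ee
⇒ E over [I-1,I-2,II-1,II-2,III-1,III-2,III-3,IV-1,IV-2]: 3 consistent
U/I-1 un ·: uu
U/I-2 un ·: uu
U/II-1 un I-1×I-2: uu
U/II-2 ? ·: Uu|UU
U/III-1 aff II-2×II-1: Uu
U/III-2 un ·: uu
U/III-3 aff II-2×II-1: Uu
U/IV-1 un III-2×III-1: uu
U/IV-2 aff III-2×III-1: Uu
⇒ U over [I-1,I-2,II-1,II-2,III-1,III-2,III-3,IV-1,IV-2]: 2 consistent

II-2 ∈ {ee UU, ee Uu}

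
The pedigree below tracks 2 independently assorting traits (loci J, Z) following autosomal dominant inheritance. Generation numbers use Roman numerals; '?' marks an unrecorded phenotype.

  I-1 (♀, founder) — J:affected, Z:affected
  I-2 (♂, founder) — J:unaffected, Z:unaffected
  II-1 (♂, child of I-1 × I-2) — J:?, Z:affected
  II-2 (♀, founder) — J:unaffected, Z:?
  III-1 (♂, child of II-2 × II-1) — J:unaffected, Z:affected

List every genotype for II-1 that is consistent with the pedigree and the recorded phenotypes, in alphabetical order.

II-1 ∈ {Jj Zz, jj Zz}

J/I-1 aff ·: Jj|JJ
J/I-2 un ·: jj
J/II-1 ? I-1×I-2: jj|Jj
J/II-2 un ·: jj
J/III-1 un II-2×II-1: jj
⇒ J over [I-1,I-2,II-1,II-2,III-1]: 3 consistent
Z/I-1 aff ·: Zz|ZZ
Z/I-2 un ·: zz
Z/II-1 aff I-1×I-2: Zz
Z/II-2 ? ·: zz|Zz|ZZ
Z/III-1 aff II-2×II-1: Zz|ZZ
⇒ Z over [I-1,I-2,II-1,II-2,III-1]: 10 consistent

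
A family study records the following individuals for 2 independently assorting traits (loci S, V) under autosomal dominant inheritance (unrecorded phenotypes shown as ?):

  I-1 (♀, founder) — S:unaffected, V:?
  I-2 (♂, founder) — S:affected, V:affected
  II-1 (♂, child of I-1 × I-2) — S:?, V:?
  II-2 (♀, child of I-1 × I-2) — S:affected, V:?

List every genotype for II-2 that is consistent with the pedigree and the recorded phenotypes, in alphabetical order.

II-2 ∈ {Ss VV, Ss Vv, Ss vv}

S/I-1 un ·: ss
S/I-2 aff ·: Ss|SS
S/II-1 ? I-1×I-2: ss|Ss
S/II-2 aff I-1×I-2: Ss
⇒ S over [I-1,I-2,II-1,II-2]: 3 consistent
V/I-1 ? ·: vv|Vv|VV
V/I-2 aff ·: Vv|VV
V/II-1 ? I-1×I-2: vv|Vv|VV
V/II-2 ? I-1×I-2: vv|Vv|VV
⇒ V over [I-1,I-2,II-1,II-2]: 23 consistent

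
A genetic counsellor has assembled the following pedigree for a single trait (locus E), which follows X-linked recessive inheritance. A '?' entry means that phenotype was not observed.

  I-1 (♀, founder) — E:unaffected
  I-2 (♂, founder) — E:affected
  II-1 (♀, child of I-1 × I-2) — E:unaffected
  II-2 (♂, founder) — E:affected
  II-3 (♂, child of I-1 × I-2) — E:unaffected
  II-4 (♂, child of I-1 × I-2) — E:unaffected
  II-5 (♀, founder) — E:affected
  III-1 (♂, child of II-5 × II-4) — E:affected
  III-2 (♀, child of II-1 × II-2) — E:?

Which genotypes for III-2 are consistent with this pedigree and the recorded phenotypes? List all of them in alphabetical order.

III-2 ∈ {X^EX^e, X^eX^e}

E/I-1 un ·: X^EX^E|X^EX^e
E/I-2 aff ·: X^eY
E/II-1 un I-1×I-2: X^EX^e
E/II-2 aff ·: X^eY
E/II-3 un I-1×I-2: X^EY
E/II-4 un I-1×I-2: X^EY
E/II-5 aff ·: X^eX^e
E/III-1 aff II-5×II-4: X^eY
E/III-2 ? II-1×II-2: X^EX^e|X^eX^e
⇒ E over [I-1,I-2,II-1,II-2,II-3,II-4,II-5,III-1,III-2]: 4 consistent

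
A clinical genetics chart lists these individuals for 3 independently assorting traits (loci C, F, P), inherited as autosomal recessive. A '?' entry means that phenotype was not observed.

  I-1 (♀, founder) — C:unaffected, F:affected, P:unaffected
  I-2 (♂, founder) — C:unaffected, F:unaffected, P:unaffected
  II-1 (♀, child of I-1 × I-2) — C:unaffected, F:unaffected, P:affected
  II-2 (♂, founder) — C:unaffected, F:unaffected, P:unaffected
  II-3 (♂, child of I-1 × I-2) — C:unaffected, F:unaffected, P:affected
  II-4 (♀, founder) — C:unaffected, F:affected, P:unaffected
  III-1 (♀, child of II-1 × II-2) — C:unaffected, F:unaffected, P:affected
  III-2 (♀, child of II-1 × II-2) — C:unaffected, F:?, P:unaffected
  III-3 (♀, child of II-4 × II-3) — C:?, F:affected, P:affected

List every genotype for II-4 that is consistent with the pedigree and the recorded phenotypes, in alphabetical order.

II-4 ∈ {CC ff Pp, Cc ff Pp}

C/I-1 un ·: CC|Cc
C/I-2 un ·: CC|Cc
C/II-1 un I-1×I-2: CC|Cc
C/II-2 un ·: CC|Cc
C/II-3 un I-1×I-2: CC|Cc
C/II-4 un ·: CC|Cc
C/III-1 un II-1×II-2: CC|Cc
C/III-2 un II-1×II-2: CC|Cc
C/III-3 ? II-4×II-3: CC|Cc|cc
⇒ C over [I-1,I-2,II-1,II-2,II-3,II-4,III-1,III-2,III-3]: 327 consistent
F/I-1 aff ·: ff
F/I-2 un ·: FF|Ff
F/II-1 un I-1×I-2: Ff
F/II-2 un ·: FF|Ff
F/II-3 un I-1×I-2: Ff
F/II-4 aff ·: ff
F/III-1 un II-1×II-2: FF|Ff
F/III-2 ? II-1×II-2: FF|Ff|ff
F/III-3 aff II-4×II-3: ff
⇒ F over [I-1,I-2,II-1,II-2,II-3,II-4,III-1,III-2,III-3]: 20 consistent
P/I-1 un ·: Pp
P/I-2 un ·: Pp
P/II-1 aff I-1×I-2: pp
P/II-2 un ·: Pp
P/II-3 aff I-1×I-2: pp
P/II-4 un ·: Pp
P/III-1 aff II-1×II-2: pp
P/III-2 un II-1×II-2: Pp
P/III-3 aff II-4×II-3: pp
⇒ P over [I-1,I-2,II-1,II-2,II-3,II-4,III-1,III-2,III-3]: 1 consistent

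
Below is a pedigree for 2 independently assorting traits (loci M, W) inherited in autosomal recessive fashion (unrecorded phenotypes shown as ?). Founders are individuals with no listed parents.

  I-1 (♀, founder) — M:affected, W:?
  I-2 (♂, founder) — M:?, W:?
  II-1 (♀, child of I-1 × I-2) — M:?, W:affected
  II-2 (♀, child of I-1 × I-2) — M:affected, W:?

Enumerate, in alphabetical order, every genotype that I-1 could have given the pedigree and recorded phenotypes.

I-1 ∈ {mm Ww, mm ww}

M/I-1 aff ·: mm
M/I-2 ? ·: Mm|mm
M/II-1 ? I-1×I-2: Mm|mm
M/II-2 aff I-1×I-2: mm
⇒ M over [I-1,I-2,II-1,II-2]: 3 consistent
W/I-1 ? ·: Ww|ww
W/I-2 ? ·: Ww|ww
W/II-1 aff I-1×I-2: ww
W/II-2 ? I-1×I-2: WW|Ww|ww
⇒ W over [I-1,I-2,II-1,II-2]: 8 consistent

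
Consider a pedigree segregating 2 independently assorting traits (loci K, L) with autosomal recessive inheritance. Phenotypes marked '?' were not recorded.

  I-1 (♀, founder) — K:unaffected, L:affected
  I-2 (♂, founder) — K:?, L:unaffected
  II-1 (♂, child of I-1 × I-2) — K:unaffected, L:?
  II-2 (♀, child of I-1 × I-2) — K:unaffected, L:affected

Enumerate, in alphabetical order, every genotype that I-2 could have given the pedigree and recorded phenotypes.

I-2 ∈ {KK Ll, Kk Ll, kk Ll}

K/I-1 un ·: KK|Kk
K/I-2 ? ·: KK|Kk|kk
K/II-1 un I-1×I-2: KK|Kk
K/II-2 un I-1×I-2: KK|Kk
⇒ K over [I-1,I-2,II-1,II-2]: 15 consistent
L/I-1 aff ·: ll
L/I-2 un ·: Ll
L/II-1 ? I-1×I-2: Ll|ll
L/II-2 aff I-1×I-2: ll
⇒ L over [I-1,I-2,II-1,II-2]: 2 consistent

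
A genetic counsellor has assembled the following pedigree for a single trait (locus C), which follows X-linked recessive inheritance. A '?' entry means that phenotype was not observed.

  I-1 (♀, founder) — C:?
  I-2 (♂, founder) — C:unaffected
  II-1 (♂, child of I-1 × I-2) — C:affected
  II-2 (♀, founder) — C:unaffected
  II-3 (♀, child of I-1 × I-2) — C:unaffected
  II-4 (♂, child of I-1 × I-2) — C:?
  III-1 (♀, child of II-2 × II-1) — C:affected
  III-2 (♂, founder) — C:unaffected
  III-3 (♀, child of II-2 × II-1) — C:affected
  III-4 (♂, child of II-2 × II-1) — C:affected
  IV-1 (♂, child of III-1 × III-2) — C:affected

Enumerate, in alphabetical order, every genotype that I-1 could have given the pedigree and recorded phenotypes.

I-1 ∈ {X^CX^c, X^cX^c}

C/I-1 ? ·: X^CX^c|X^cX^c
C/I-2 un ·: X^CY
C/II-1 aff I-1×I-2: X^cY
C/II-2 un ·: X^CX^c
C/II-3 un I-1×I-2: X^CX^C|X^CX^c
C/II-4 ? I-1×I-2: X^CY|X^cY
C/III-1 aff II-2×II-1: X^cX^c
C/III-2 un ·: X^CY
C/III-3 aff II-2×II-1: X^cX^c
C/III-4 aff II-2×II-1: X^cY
C/IV-1 aff III-1×III-2: X^cY
⇒ C over [I-1,I-2,II-1,II-2,II-3,II-4,III-1,III-2,III-3,III-4,IV-1]: 5 consistent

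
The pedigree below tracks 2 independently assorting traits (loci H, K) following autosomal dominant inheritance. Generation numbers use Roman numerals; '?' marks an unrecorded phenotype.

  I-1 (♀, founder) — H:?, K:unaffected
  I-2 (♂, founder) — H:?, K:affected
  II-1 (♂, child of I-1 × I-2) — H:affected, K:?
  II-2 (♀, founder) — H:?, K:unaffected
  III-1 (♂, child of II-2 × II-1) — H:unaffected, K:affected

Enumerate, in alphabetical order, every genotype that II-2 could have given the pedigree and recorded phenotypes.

II-2 ∈ {Hh kk, hh kk}

H/I-1 ? ·: hh|Hh|HH
H/I-2 ? ·: hh|Hh|HH
H/II-1 aff I-1×I-2: Hh
H/II-2 ? ·: hh|Hh
H/III-1 un II-2×II-1: hh
⇒ H over [I-1,I-2,II-1,II-2,III-1]: 14 consistent
K/I-1 un ·: kk
K/I-2 aff ·: Kk|KK
K/II-1 ? I-1×I-2: Kk
K/II-2 un ·: kk
K/III-1 aff II-2×II-1: Kk
⇒ K over [I-1,I-2,II-1,II-2,III-1]: 2 consistent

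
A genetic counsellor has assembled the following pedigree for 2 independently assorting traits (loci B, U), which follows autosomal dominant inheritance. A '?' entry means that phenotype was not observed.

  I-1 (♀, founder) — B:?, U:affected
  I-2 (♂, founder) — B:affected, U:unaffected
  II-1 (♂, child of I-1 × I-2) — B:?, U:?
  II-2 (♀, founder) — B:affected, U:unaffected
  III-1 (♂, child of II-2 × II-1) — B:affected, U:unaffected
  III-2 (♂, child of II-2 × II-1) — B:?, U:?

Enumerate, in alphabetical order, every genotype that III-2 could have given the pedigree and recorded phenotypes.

III-2 ∈ {BB Uu, BB uu, Bb Uu, Bb uu, bb Uu, bb uu}

B/I-1 ? ·: bb|Bb|BB
B/I-2 aff ·: Bb|BB
B/II-1 ? I-1×I-2: bb|Bb|BB
B/II-2 aff ·: Bb|BB
B/III-1 aff II-2×II-1: Bb|BB
B/III-2 ? II-2×II-1: bb|Bb|BB
⇒ B over [I-1,I-2,II-1,II-2,III-1,III-2]: 76 consistent
U/I-1 aff ·: Uu|UU
U/I-2 un ·: uu
U/II-1 ? I-1×I-2: uu|Uu
U/II-2 un ·: uu
U/III-1 un II-2×II-1: uu
U/III-2 ? II-2×II-1: uu|Uu
⇒ U over [I-1,I-2,II-1,II-2,III-1,III-2]: 5 consistent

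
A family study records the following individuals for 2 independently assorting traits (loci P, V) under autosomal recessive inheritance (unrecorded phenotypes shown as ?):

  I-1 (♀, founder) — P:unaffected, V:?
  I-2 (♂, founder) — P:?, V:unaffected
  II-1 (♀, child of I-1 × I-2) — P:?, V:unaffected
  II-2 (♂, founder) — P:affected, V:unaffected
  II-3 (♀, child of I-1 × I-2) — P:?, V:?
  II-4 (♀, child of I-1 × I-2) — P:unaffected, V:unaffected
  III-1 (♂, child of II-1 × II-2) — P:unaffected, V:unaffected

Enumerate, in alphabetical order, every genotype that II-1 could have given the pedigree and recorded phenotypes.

II-1 ∈ {PP VV, PP Vv, Pp VV, Pp Vv}

P/I-1 un ·: PP|Pp
P/I-2 ? ·: PP|Pp|pp
P/II-1 ? I-1×I-2: PP|Pp
P/II-2 aff ·: pp
P/II-3 ? I-1×I-2: PP|Pp|pp
P/II-4 un I-1×I-2: PP|Pp
P/III-1 un II-1×II-2: Pp
⇒ P over [I-1,I-2,II-1,II-2,II-3,II-4,III-1]: 32 consistent
V/I-1 ? ·: VV|Vv|vv
V/I-2 un ·: VV|Vv
V/II-1 un I-1×I-2: VV|Vv
V/II-2 un ·: VV|Vv
V/II-3 ? I-1×I-2: VV|Vv|vv
V/II-4 un I-1×I-2: VV|Vv
V/III-1 un II-1×II-2: VV|Vv
⇒ V over [I-1,I-2,II-1,II-2,II-3,II-4,III-1]: 113 consistent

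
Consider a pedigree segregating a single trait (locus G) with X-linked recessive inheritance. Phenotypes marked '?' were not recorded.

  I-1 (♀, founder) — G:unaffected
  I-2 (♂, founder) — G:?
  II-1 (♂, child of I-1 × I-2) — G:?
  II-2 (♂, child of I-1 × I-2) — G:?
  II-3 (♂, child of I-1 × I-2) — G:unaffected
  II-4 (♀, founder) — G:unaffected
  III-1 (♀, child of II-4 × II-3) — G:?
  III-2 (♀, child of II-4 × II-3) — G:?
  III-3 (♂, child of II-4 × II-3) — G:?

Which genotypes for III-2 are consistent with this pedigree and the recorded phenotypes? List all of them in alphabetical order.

G/I-1 un ·: X^GX^G|X^GX^g
G/I-2 ? ·: X^GY|X^gY
G/II-1 ? I-1×I-2: X^GY|X^gY
G/II-2 ? I-1×I-2: X^GY|X^gY
G/II-3 un I-1×I-2: X^GY
G/II-4 un ·: X^GX^G|X^GX^g
G/III-1 ? II-4×II-3: X^GX^G|X^GX^g
G/III-2 ? II-4×II-3: X^GX^G|X^GX^g
G/III-3 ? II-4×II-3: X^GY|X^gY
⇒ G over [I-1,I-2,II-1,II-2,II-3,II-4,III-1,III-2,III-3]: 90 consistent

III-2 ∈ {X^GX^G, X^GX^g}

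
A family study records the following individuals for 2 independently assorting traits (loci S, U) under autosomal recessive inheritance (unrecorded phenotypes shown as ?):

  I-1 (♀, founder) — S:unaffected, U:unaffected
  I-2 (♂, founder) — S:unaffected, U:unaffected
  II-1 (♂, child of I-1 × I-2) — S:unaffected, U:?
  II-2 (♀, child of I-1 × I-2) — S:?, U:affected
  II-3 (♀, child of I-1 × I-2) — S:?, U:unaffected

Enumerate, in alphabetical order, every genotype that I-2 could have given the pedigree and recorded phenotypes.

S/I-1 un ·: SS|Ss
S/I-2 un ·: SS|Ss
S/II-1 un I-1×I-2: SS|Ss
S/II-2 ? I-1×I-2: SS|Ss|ss
S/II-3 ? I-1×I-2: SS|Ss|ss
⇒ S over [I-1,I-2,II-1,II-2,II-3]: 35 consistent
U/I-1 un ·: Uu
U/I-2 un ·: Uu
U/II-1 ? I-1×I-2: UU|Uu|uu
U/II-2 aff I-1×I-2: uu
U/II-3 un I-1×I-2: UU|Uu
⇒ U over [I-1,I-2,II-1,II-2,II-3]: 6 consistent

I-2 ∈ {SS Uu, Ss Uu}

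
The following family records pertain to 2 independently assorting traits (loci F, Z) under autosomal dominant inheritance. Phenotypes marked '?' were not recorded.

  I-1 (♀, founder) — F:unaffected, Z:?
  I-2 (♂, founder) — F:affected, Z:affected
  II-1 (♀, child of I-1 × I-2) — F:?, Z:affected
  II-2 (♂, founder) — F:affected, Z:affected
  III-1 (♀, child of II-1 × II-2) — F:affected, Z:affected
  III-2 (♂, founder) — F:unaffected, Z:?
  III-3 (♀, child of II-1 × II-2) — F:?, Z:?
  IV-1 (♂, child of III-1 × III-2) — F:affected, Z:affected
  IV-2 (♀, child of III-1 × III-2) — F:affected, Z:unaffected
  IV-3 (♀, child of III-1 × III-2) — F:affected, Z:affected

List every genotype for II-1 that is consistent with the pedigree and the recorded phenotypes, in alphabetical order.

F/I-1 un ·: ff
F/I-2 aff ·: Ff|FF
F/II-1 ? I-1×I-2: ff|Ff
F/II-2 aff ·: Ff|FF
F/III-1 aff II-1×II-2: Ff|FF
F/III-2 un ·: ff
F/III-3 ? II-1×II-2: ff|Ff|FF
F/IV-1 aff III-1×III-2: Ff
F/IV-2 aff III-1×III-2: Ff
F/IV-3 aff III-1×III-2: Ff
⇒ F over [I-1,I-2,II-1,II-2,III-1,III-2,III-3,IV-1,IV-2,IV-3]: 23 consistent
Z/I-1 ? ·: zz|Zz|ZZ
Z/I-2 aff ·: Zz|ZZ
Z/II-1 aff I-1×I-2: Zz|ZZ
Z/II-2 aff ·: Zz|ZZ
Z/III-1 aff II-1×II-2: Zz
Z/III-2 ? ·: zz|Zz
Z/III-3 ? II-1×II-2: zz|Zz|ZZ
Z/IV-1 aff III-1×III-2: Zz|ZZ
Z/IV-2 un III-1×III-2: zz
Z/IV-3 aff III-1×III-2: Zz|ZZ
⇒ Z over [I-1,I-2,II-1,II-2,III-1,III-2,III-3,IV-1,IV-2,IV-3]: 165 consistent

II-1 ∈ {Ff ZZ, Ff Zz, ff ZZ, ff Zz}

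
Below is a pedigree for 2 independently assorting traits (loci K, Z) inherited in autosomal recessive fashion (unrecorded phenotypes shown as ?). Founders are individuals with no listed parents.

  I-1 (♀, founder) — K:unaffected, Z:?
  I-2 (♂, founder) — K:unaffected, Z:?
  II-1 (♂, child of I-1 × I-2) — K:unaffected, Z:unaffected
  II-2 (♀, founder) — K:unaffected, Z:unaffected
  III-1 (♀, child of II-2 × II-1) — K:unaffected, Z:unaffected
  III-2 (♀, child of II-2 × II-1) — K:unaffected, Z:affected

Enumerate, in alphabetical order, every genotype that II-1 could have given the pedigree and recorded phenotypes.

K/I-1 un ·: KK|Kk
K/I-2 un ·: KK|Kk
K/II-1 un I-1×I-2: KK|Kk
K/II-2 un ·: KK|Kk
K/III-1 un II-2×II-1: KK|Kk
K/III-2 un II-2×II-1: KK|Kk
⇒ K over [I-1,I-2,II-1,II-2,III-1,III-2]: 44 consistent
Z/I-1 ? ·: ZZ|Zz|zz
Z/I-2 ? ·: ZZ|Zz|zz
Z/II-1 un I-1×I-2: Zz
Z/II-2 un ·: Zz
Z/III-1 un II-2×II-1: ZZ|Zz
Z/III-2 aff II-2×II-1: zz
⇒ Z over [I-1,I-2,II-1,II-2,III-1,III-2]: 14 consistent

II-1 ∈ {KK Zz, Kk Zz}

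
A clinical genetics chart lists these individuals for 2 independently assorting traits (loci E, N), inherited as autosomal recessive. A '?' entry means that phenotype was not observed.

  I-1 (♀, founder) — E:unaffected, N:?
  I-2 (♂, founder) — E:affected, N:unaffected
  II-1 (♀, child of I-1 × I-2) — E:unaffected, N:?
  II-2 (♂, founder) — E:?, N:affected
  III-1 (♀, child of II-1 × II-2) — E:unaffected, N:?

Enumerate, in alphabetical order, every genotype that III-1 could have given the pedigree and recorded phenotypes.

E/I-1 un ·: EE|Ee
E/I-2 aff ·: ee
E/II-1 un I-1×I-2: Ee
E/II-2 ? ·: EE|Ee|ee
E/III-1 un II-1×II-2: EE|Ee
⇒ E over [I-1,I-2,II-1,II-2,III-1]: 10 consistent
N/I-1 ? ·: NN|Nn|nn
N/I-2 un ·: NN|Nn
N/II-1 ? I-1×I-2: NN|Nn|nn
N/II-2 aff ·: nn
N/III-1 ? II-1×II-2: Nn|nn
⇒ N over [I-1,I-2,II-1,II-2,III-1]: 16 consistent

III-1 ∈ {EE Nn, EE nn, Ee Nn, Ee nn}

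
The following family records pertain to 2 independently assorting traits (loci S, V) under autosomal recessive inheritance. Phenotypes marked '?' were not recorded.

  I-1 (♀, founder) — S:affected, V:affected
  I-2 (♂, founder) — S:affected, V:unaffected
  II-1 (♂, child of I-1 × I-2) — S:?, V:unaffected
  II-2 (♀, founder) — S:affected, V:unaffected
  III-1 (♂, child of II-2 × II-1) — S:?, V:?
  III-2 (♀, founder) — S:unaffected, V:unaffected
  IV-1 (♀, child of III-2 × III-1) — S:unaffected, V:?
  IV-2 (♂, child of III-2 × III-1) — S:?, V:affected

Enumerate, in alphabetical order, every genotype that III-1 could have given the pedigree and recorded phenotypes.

S/I-1 aff ·: ss
S/I-2 aff ·: ss
S/II-1 ? I-1×I-2: ss
S/II-2 aff ·: ss
S/III-1 ? II-2×II-1: ss
S/III-2 un ·: SS|Ss
S/IV-1 un III-2×III-1: Ss
S/IV-2 ? III-2×III-1: Ss|ss
⇒ S over [I-1,I-2,II-1,II-2,III-1,III-2,IV-1,IV-2]: 3 consistent
V/I-1 aff ·: vv
V/I-2 un ·: VV|Vv
V/II-1 un I-1×I-2: Vv
V/II-2 un ·: VV|Vv
V/III-1 ? II-2×II-1: Vv|vv
V/III-2 un ·: Vv
V/IV-1 ? III-2×III-1: VV|Vv|vv
V/IV-2 aff III-2×III-1: vv
⇒ V over [I-1,I-2,II-1,II-2,III-1,III-2,IV-1,IV-2]: 16 consistent

III-1 ∈ {ss Vv, ss vv}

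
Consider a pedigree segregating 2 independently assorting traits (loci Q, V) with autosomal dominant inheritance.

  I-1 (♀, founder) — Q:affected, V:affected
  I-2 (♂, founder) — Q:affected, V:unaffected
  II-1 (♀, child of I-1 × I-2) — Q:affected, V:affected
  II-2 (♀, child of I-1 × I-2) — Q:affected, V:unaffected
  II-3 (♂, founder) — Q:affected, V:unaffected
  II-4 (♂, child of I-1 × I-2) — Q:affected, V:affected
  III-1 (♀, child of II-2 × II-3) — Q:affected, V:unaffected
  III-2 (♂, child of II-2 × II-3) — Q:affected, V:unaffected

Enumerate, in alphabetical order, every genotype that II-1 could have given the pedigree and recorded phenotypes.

Q/I-1 aff ·: Qq|QQ
Q/I-2 aff ·: Qq|QQ
Q/II-1 aff I-1×I-2: Qq|QQ
Q/II-2 aff I-1×I-2: Qq|QQ
Q/II-3 aff ·: Qq|QQ
Q/II-4 aff I-1×I-2: Qq|QQ
Q/III-1 aff II-2×II-3: Qq|QQ
Q/III-2 aff II-2×II-3: Qq|QQ
⇒ Q over [I-1,I-2,II-1,II-2,II-3,II-4,III-1,III-2]: 161 consistent
V/I-1 aff ·: Vv
V/I-2 un ·: vv
V/II-1 aff I-1×I-2: Vv
V/II-2 un I-1×I-2: vv
V/II-3 un ·: vv
V/II-4 aff I-1×I-2: Vv
V/III-1 un II-2×II-3: vv
V/III-2 un II-2×II-3: vv
⇒ V over [I-1,I-2,II-1,II-2,II-3,II-4,III-1,III-2]: 1 consistent

II-1 ∈ {QQ Vv, Qq Vv}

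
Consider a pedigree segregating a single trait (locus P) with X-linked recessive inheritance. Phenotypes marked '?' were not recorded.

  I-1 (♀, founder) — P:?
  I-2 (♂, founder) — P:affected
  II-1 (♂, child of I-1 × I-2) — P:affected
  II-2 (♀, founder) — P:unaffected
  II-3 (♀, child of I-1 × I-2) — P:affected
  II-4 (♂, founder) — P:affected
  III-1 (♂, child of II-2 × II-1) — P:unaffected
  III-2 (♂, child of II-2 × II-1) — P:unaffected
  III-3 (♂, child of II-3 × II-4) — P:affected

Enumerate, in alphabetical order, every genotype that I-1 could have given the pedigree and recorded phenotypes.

P/I-1 ? ·: X^PX^p|X^pX^p
P/I-2 aff ·: X^pY
P/II-1 aff I-1×I-2: X^pY
P/II-2 un ·: X^PX^P|X^PX^p
P/II-3 aff I-1×I-2: X^pX^p
P/II-4 aff ·: X^pY
P/III-1 un II-2×II-1: X^PY
P/III-2 un II-2×II-1: X^PY
P/III-3 aff II-3×II-4: X^pY
⇒ P over [I-1,I-2,II-1,II-2,II-3,II-4,III-1,III-2,III-3]: 4 consistent

I-1 ∈ {X^PX^p, X^pX^p}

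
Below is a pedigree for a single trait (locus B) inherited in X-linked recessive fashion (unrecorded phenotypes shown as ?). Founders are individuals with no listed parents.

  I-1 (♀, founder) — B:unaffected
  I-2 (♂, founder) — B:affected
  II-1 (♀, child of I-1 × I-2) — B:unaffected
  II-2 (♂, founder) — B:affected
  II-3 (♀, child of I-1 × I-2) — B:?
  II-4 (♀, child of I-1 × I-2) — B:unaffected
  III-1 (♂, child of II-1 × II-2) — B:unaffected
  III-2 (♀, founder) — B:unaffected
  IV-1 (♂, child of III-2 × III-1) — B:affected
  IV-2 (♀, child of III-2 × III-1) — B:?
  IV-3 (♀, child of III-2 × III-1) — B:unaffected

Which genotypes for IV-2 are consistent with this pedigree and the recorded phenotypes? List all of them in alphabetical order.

B/I-1 un ·: X^BX^B|X^BX^b
B/I-2 aff ·: X^bY
B/II-1 un I-1×I-2: X^BX^b
B/II-2 aff ·: X^bY
B/II-3 ? I-1×I-2: X^BX^b|X^bX^b
B/II-4 un I-1×I-2: X^BX^b
B/III-1 un II-1×II-2: X^BY
B/III-2 un ·: X^BX^b
B/IV-1 aff III-2×III-1: X^bY
B/IV-2 ? III-2×III-1: X^BX^B|X^BX^b
B/IV-3 un III-2×III-1: X^BX^B|X^BX^b
⇒ B over [I-1,I-2,II-1,II-2,II-3,II-4,III-1,III-2,IV-1,IV-2,IV-3]: 12 consistent

IV-2 ∈ {X^BX^B, X^BX^b}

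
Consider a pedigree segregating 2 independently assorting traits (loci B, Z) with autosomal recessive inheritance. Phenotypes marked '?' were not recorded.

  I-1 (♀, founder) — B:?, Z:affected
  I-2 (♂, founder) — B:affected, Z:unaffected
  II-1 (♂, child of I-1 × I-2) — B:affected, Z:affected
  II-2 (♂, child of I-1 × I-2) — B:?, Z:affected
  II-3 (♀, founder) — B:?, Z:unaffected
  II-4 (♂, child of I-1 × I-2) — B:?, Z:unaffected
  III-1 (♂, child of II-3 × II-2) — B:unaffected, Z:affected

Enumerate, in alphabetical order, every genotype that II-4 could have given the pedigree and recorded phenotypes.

II-4 ∈ {Bb Zz, bb Zz}

B/I-1 ? ·: Bb|bb
B/I-2 aff ·: bb
B/II-1 aff I-1×I-2: bb
B/II-2 ? I-1×I-2: Bb|bb
B/II-3 ? ·: BB|Bb|bb
B/II-4 ? I-1×I-2: Bb|bb
B/III-1 un II-3×II-2: BB|Bb
⇒ B over [I-1,I-2,II-1,II-2,II-3,II-4,III-1]: 16 consistent
Z/I-1 aff ·: zz
Z/I-2 un ·: Zz
Z/II-1 aff I-1×I-2: zz
Z/II-2 aff I-1×I-2: zz
Z/II-3 un ·: Zz
Z/II-4 un I-1×I-2: Zz
Z/III-1 aff II-3×II-2: zz
⇒ Z over [I-1,I-2,II-1,II-2,II-3,II-4,III-1]: 1 consistent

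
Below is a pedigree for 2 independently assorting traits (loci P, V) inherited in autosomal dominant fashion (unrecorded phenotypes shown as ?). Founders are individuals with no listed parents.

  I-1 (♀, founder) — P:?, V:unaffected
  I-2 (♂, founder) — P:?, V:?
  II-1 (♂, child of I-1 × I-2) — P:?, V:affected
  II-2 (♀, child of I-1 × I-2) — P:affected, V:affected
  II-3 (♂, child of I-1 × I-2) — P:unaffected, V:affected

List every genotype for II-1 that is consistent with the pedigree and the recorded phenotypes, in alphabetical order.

P/I-1 ? ·: pp|Pp
P/I-2 ? ·: pp|Pp
P/II-1 ? I-1×I-2: pp|Pp|PP
P/II-2 aff I-1×I-2: Pp|PP
P/II-3 un I-1×I-2: pp
⇒ P over [I-1,I-2,II-1,II-2,II-3]: 10 consistent
V/I-1 un ·: vv
V/I-2 ? ·: Vv|VV
V/II-1 aff I-1×I-2: Vv
V/II-2 aff I-1×I-2: Vv
V/II-3 aff I-1×I-2: Vv
⇒ V over [I-1,I-2,II-1,II-2,II-3]: 2 consistent

II-1 ∈ {PP Vv, Pp Vv, pp Vv}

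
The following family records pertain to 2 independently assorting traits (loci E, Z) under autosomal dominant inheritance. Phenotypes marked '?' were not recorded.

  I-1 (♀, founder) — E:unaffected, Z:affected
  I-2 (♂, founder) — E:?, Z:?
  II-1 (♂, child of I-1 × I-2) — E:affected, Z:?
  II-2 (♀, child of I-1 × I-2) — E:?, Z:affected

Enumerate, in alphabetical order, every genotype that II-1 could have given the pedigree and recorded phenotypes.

E/I-1 un ·: ee
E/I-2 ? ·: Ee|EE
E/II-1 aff I-1×I-2: Ee
E/II-2 ? I-1×I-2: ee|Ee
⇒ E over [I-1,I-2,II-1,II-2]: 3 consistent
Z/I-1 aff ·: Zz|ZZ
Z/I-2 ? ·: zz|Zz|ZZ
Z/II-1 ? I-1×I-2: zz|Zz|ZZ
Z/II-2 aff I-1×I-2: Zz|ZZ
⇒ Z over [I-1,I-2,II-1,II-2]: 18 consistent

II-1 ∈ {Ee ZZ, Ee Zz, Ee zz}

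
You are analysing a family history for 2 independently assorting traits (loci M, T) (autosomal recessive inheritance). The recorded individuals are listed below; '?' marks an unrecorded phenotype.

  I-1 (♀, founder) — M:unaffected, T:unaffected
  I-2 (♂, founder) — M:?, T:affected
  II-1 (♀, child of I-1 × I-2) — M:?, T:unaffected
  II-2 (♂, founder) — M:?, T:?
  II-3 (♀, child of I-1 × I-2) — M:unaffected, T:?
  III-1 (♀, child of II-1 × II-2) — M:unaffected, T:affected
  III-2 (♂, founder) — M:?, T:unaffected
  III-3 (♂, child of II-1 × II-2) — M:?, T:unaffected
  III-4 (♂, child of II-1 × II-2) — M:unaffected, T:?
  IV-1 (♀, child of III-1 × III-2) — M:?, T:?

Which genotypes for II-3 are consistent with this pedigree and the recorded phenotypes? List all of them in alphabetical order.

II-3 ∈ {MM Tt, MM tt, Mm Tt, Mm tt}

M/I-1 un ·: MM|Mm
M/I-2 ? ·: MM|Mm|mm
M/II-1 ? I-1×I-2: MM|Mm|mm
M/II-2 ? ·: MM|Mm|mm
M/II-3 un I-1×I-2: MM|Mm
M/III-1 un II-1×II-2: MM|Mm
M/III-2 ? ·: MM|Mm|mm
M/III-3 ? II-1×II-2: MM|Mm|mm
M/III-4 un II-1×II-2: MM|Mm
M/IV-1 ? III-1×III-2: MM|Mm|mm
⇒ M over [I-1,I-2,II-1,II-2,II-3,III-1,III-2,III-3,III-4,IV-1]: 1440 consistent
T/I-1 un ·: TT|Tt
T/I-2 aff ·: tt
T/II-1 un I-1×I-2: Tt
T/II-2 ? ·: Tt|tt
T/II-3 ? I-1×I-2: Tt|tt
T/III-1 aff II-1×II-2: tt
T/III-2 un ·: TT|Tt
T/III-3 un II-1×II-2: TT|Tt
T/III-4 ? II-1×II-2: TT|Tt|tt
T/IV-1 ? III-1×III-2: Tt|tt
⇒ T over [I-1,I-2,II-1,II-2,II-3,III-1,III-2,III-3,III-4,IV-1]: 72 consistent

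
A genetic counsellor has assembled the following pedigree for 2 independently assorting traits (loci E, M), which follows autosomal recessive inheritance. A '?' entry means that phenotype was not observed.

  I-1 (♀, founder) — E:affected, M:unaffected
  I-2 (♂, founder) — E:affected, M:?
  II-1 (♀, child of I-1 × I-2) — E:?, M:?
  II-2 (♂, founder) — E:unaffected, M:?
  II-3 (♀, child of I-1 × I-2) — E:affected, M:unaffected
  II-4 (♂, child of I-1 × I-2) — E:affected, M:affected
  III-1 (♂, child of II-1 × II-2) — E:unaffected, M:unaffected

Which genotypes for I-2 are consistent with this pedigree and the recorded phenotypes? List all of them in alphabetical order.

I-2 ∈ {ee Mm, ee mm}

E/I-1 aff ·: ee
E/I-2 aff ·: ee
E/II-1 ? I-1×I-2: ee
E/II-2 un ·: EE|Ee
E/II-3 aff I-1×I-2: ee
E/II-4 aff I-1×I-2: ee
E/III-1 un II-1×II-2: Ee
⇒ E over [I-1,I-2,II-1,II-2,II-3,II-4,III-1]: 2 consistent
M/I-1 un ·: Mm
M/I-2 ? ·: Mm|mm
M/II-1 ? I-1×I-2: MM|Mm|mm
M/II-2 ? ·: MM|Mm|mm
M/II-3 un I-1×I-2: MM|Mm
M/II-4 aff I-1×I-2: mm
M/III-1 un II-1×II-2: MM|Mm
⇒ M over [I-1,I-2,II-1,II-2,II-3,II-4,III-1]: 29 consistent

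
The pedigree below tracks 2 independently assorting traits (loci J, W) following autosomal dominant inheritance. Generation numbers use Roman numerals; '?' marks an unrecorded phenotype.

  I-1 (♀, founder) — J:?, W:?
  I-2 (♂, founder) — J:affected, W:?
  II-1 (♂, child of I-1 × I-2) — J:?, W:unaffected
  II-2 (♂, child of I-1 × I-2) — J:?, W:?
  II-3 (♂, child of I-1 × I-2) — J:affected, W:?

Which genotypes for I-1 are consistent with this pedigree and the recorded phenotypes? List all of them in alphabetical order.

J/I-1 ? ·: jj|Jj|JJ
J/I-2 aff ·: Jj|JJ
J/II-1 ? I-1×I-2: jj|Jj|JJ
J/II-2 ? I-1×I-2: jj|Jj|JJ
J/II-3 aff I-1×I-2: Jj|JJ
⇒ J over [I-1,I-2,II-1,II-2,II-3]: 40 consistent
W/I-1 ? ·: ww|Ww
W/I-2 ? ·: ww|Ww
W/II-1 un I-1×I-2: ww
W/II-2 ? I-1×I-2: ww|Ww|WW
W/II-3 ? I-1×I-2: ww|Ww|WW
⇒ W over [I-1,I-2,II-1,II-2,II-3]: 18 consistent

I-1 ∈ {JJ Ww, JJ ww, Jj Ww, Jj ww, jj Ww, jj ww}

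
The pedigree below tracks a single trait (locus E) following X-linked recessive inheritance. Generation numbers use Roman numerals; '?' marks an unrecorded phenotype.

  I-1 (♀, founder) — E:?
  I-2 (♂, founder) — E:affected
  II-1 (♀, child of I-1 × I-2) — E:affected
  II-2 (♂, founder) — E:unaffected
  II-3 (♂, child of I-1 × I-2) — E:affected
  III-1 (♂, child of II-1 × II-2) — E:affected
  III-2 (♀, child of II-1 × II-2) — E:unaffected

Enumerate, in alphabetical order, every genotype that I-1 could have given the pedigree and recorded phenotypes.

I-1 ∈ {X^EX^e, X^eX^e}

E/I-1 ? ·: X^EX^e|X^eX^e
E/I-2 aff ·: X^eY
E/II-1 aff I-1×I-2: X^eX^e
E/II-2 un ·: X^EY
E/II-3 aff I-1×I-2: X^eY
E/III-1 aff II-1×II-2: X^eY
E/III-2 un II-1×II-2: X^EX^e
⇒ E over [I-1,I-2,II-1,II-2,II-3,III-1,III-2]: 2 consistent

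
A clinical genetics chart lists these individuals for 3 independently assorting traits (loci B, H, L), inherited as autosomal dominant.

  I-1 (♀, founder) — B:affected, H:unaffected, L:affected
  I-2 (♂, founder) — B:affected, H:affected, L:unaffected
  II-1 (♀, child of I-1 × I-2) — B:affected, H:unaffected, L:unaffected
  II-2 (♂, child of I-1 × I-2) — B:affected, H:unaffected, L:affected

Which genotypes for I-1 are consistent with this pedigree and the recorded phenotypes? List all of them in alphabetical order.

B/I-1 aff ·: Bb|BB
B/I-2 aff ·: Bb|BB
B/II-1 aff I-1×I-2: Bb|BB
B/II-2 aff I-1×I-2: Bb|BB
⇒ B over [I-1,I-2,II-1,II-2]: 13 consistent
H/I-1 un ·: hh
H/I-2 aff ·: Hh
H/II-1 un I-1×I-2: hh
H/II-2 un I-1×I-2: hh
⇒ H over [I-1,I-2,II-1,II-2]: 1 consistent
L/I-1 aff ·: Ll
L/I-2 un ·: ll
L/II-1 un I-1×I-2: ll
L/II-2 aff I-1×I-2: Ll
⇒ L over [I-1,I-2,II-1,II-2]: 1 consistent

I-1 ∈ {BB hh Ll, Bb hh Ll}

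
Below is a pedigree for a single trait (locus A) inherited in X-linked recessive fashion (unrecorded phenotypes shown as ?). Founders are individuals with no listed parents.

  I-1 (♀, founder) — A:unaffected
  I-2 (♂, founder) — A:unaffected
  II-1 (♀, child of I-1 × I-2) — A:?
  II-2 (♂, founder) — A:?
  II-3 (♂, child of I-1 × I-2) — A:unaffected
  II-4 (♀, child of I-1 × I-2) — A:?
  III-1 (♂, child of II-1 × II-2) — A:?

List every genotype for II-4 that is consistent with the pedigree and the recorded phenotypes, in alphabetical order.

A/I-1 un ·: X^AX^A|X^AX^a
A/I-2 un ·: X^AY
A/II-1 ? I-1×I-2: X^AX^A|X^AX^a
A/II-2 ? ·: X^AY|X^aY
A/II-3 un I-1×I-2: X^AY
A/II-4 ? I-1×I-2: X^AX^A|X^AX^a
A/III-1 ? II-1×II-2: X^AY|X^aY
⇒ A over [I-1,I-2,II-1,II-2,II-3,II-4,III-1]: 14 consistent

II-4 ∈ {X^AX^A, X^AX^a}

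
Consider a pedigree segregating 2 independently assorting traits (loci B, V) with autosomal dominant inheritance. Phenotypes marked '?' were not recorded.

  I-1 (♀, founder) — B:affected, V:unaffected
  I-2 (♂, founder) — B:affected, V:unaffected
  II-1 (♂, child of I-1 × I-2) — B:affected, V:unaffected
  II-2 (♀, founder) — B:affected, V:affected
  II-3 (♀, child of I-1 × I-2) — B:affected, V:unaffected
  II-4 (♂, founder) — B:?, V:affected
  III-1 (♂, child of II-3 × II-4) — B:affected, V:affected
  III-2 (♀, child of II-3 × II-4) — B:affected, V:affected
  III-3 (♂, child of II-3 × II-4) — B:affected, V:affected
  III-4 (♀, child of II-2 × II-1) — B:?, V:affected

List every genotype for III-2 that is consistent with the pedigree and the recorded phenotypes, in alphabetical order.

B/I-1 aff ·: Bb|BB
B/I-2 aff ·: Bb|BB
B/II-1 aff I-1×I-2: Bb|BB
B/II-2 aff ·: Bb|BB
B/II-3 aff I-1×I-2: Bb|BB
B/II-4 ? ·: bb|Bb|BB
B/III-1 aff II-3×II-4: Bb|BB
B/III-2 aff II-3×II-4: Bb|BB
B/III-3 aff II-3×II-4: Bb|BB
B/III-4 ? II-2×II-1: bb|Bb|BB
⇒ B over [I-1,I-2,II-1,II-2,II-3,II-4,III-1,III-2,III-3,III-4]: 678 consistent
V/I-1 un ·: vv
V/I-2 un ·: vv
V/II-1 un I-1×I-2: vv
V/II-2 aff ·: Vv|VV
V/II-3 un I-1×I-2: vv
V/II-4 aff ·: Vv|VV
V/III-1 aff II-3×II-4: Vv
V/III-2 aff II-3×II-4: Vv
V/III-3 aff II-3×II-4: Vv
V/III-4 aff II-2×II-1: Vv
⇒ V over [I-1,I-2,II-1,II-2,II-3,II-4,III-1,III-2,III-3,III-4]: 4 consistent

III-2 ∈ {BB Vv, Bb Vv}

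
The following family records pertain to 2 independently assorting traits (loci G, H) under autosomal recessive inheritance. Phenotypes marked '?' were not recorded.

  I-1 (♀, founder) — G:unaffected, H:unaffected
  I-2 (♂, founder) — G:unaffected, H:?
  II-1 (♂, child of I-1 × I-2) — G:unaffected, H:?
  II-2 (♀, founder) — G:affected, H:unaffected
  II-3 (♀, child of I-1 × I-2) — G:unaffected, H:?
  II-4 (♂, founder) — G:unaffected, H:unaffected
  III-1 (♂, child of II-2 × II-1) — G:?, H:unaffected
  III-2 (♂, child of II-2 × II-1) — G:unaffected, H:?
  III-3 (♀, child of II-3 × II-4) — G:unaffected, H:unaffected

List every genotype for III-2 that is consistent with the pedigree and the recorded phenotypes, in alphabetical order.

III-2 ∈ {Gg HH, Gg Hh, Gg hh}

G/I-1 un ·: GG|Gg
G/I-2 un ·: GG|Gg
G/II-1 un I-1×I-2: GG|Gg
G/II-2 aff ·: gg
G/II-3 un I-1×I-2: GG|Gg
G/II-4 un ·: GG|Gg
G/III-1 ? II-2×II-1: Gg|gg
G/III-2 un II-2×II-1: Gg
G/III-3 un II-3×II-4: GG|Gg
⇒ G over [I-1,I-2,II-1,II-2,II-3,II-4,III-1,III-2,III-3]: 66 consistent
H/I-1 un ·: HH|Hh
H/I-2 ? ·: HH|Hh|hh
H/II-1 ? I-1×I-2: HH|Hh|hh
H/II-2 un ·: HH|Hh
H/II-3 ? I-1×I-2: HH|Hh|hh
H/II-4 un ·: HH|Hh
H/III-1 un II-2×II-1: HH|Hh
H/III-2 ? II-2×II-1: HH|Hh|hh
H/III-3 un II-3×II-4: HH|Hh
⇒ H over [I-1,I-2,II-1,II-2,II-3,II-4,III-1,III-2,III-3]: 505 consistent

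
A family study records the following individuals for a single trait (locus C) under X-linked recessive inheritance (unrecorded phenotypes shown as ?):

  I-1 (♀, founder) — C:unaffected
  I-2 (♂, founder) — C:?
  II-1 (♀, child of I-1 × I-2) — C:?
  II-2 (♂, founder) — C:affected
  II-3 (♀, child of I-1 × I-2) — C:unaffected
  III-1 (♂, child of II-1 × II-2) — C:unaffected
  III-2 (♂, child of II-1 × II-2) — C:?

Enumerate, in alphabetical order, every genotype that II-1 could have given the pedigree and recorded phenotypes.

II-1 ∈ {X^CX^C, X^CX^c}

C/I-1 un ·: X^CX^C|X^CX^c
C/I-2 ? ·: X^CY|X^cY
C/II-1 ? I-1×I-2: X^CX^C|X^CX^c
C/II-2 aff ·: X^cY
C/II-3 un I-1×I-2: X^CX^C|X^CX^c
C/III-1 un II-1×II-2: X^CY
C/III-2 ? II-1×II-2: X^CY|X^cY
⇒ C over [I-1,I-2,II-1,II-2,II-3,III-1,III-2]: 11 consistent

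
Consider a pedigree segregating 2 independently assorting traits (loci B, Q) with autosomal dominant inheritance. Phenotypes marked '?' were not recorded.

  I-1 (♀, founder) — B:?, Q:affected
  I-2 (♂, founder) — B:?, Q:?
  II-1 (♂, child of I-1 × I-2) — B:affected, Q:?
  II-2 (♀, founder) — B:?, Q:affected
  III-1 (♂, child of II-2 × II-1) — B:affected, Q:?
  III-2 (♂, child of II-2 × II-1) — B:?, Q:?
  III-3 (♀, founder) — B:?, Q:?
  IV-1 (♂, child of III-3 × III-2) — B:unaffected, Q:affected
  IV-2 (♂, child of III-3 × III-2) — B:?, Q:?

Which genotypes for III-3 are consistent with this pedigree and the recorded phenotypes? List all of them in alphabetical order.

III-3 ∈ {Bb QQ, Bb Qq, Bb qq, bb QQ, bb Qq, bb qq}

B/I-1 ? ·: bb|Bb|BB
B/I-2 ? ·: bb|Bb|BB
B/II-1 aff I-1×I-2: Bb|BB
B/II-2 ? ·: bb|Bb|BB
B/III-1 aff II-2×II-1: Bb|BB
B/III-2 ? II-2×II-1: bb|Bb
B/III-3 ? ·: bb|Bb
B/IV-1 un III-3×III-2: bb
B/IV-2 ? III-3×III-2: bb|Bb|BB
⇒ B over [I-1,I-2,II-1,II-2,III-1,III-2,III-3,IV-1,IV-2]: 298 consistent
Q/I-1 aff ·: Qq|QQ
Q/I-2 ? ·: qq|Qq|QQ
Q/II-1 ? I-1×I-2: qq|Qq|QQ
Q/II-2 aff ·: Qq|QQ
Q/III-1 ? II-2×II-1: qq|Qq|QQ
Q/III-2 ? II-2×II-1: qq|Qq|QQ
Q/III-3 ? ·: qq|Qq|QQ
Q/IV-1 aff III-3×III-2: Qq|QQ
Q/IV-2 ? III-3×III-2: qq|Qq|QQ
⇒ Q over [I-1,I-2,II-1,II-2,III-1,III-2,III-3,IV-1,IV-2]: 747 consistent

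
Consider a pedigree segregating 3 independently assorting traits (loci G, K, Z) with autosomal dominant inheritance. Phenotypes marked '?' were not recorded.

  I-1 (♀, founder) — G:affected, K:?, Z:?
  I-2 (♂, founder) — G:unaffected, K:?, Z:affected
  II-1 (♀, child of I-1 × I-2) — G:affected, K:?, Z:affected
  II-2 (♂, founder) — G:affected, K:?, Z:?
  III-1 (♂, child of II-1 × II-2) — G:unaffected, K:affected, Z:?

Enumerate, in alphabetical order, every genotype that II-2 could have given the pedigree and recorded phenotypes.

G/I-1 aff ·: Gg|GG
G/I-2 un ·: gg
G/II-1 aff I-1×I-2: Gg
G/II-2 aff ·: Gg
G/III-1 un II-1×II-2: gg
⇒ G over [I-1,I-2,II-1,II-2,III-1]: 2 consistent
K/I-1 ? ·: kk|Kk|KK
K/I-2 ? ·: kk|Kk|KK
K/II-1 ? I-1×I-2: kk|Kk|KK
K/II-2 ? ·: kk|Kk|KK
K/III-1 aff II-1×II-2: Kk|KK
⇒ K over [I-1,I-2,II-1,II-2,III-1]: 59 consistent
Z/I-1 ? ·: zz|Zz|ZZ
Z/I-2 aff ·: Zz|ZZ
Z/II-1 aff I-1×I-2: Zz|ZZ
Z/II-2 ? ·: zz|Zz|ZZ
Z/III-1 ? II-1×II-2: zz|Zz|ZZ
⇒ Z over [I-1,I-2,II-1,II-2,III-1]: 51 consistent

II-2 ∈ {Gg KK ZZ, Gg KK Zz, Gg KK zz, Gg Kk ZZ, Gg Kk Zz, Gg Kk zz, Gg kk ZZ, Gg kk Zz, Gg kk zz}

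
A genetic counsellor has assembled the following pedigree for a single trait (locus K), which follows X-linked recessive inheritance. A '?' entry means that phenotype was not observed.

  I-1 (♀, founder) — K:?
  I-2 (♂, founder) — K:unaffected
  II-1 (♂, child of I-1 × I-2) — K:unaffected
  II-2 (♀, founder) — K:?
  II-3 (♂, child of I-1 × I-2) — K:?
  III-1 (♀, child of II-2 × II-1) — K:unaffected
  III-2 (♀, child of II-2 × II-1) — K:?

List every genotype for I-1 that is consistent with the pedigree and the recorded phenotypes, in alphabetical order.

K/I-1 ? ·: X^KX^K|X^KX^k
K/I-2 un ·: X^KY
K/II-1 un I-1×I-2: X^KY
K/II-2 ? ·: X^KX^K|X^KX^k|X^kX^k
K/II-3 ? I-1×I-2: X^KY|X^kY
K/III-1 un II-2×II-1: X^KX^K|X^KX^k
K/III-2 ? II-2×II-1: X^KX^K|X^KX^k
⇒ K over [I-1,I-2,II-1,II-2,II-3,III-1,III-2]: 18 consistent

I-1 ∈ {X^KX^K, X^KX^k}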